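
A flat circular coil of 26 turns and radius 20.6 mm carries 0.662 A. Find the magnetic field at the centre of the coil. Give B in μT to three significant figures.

B ≈ 525 μT

For an N-turn flat coil, B = Nμ₀I/(2R) with R = 0.0206 m.
B = 26 × 2.02×10⁻⁵ T = 5.25×10⁻⁴ T.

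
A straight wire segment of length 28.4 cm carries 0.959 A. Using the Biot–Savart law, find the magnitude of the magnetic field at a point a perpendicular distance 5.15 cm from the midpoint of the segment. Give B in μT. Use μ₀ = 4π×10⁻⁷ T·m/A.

For a finite straight segment, B = (μ₀I/4πd)(sinθ₁ + sinθ₂), where θ₁, θ₂ are the angles from the perpendicular to each end.
The perpendicular from the point meets the wire at its midpoint, so each end is L/2 = 0.142 m away along the wire.
sinθ₁ = 0.142/√(0.142²+0.0515²) = 0.9401; sinθ₂ = 0.142/√(0.142²+0.0515²) = 0.9401.
B = (4π×10⁻⁷ × 0.959) / (4π × 0.0515) × (0.9401 + 0.9401) = 3.50×10⁻⁶ T.

B ≈ 3.50 μT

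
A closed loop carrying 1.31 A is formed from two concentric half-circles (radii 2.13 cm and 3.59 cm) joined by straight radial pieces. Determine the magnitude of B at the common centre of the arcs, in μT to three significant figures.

B ≈ 7.86 μT

The radial connectors point toward the centre, so dl × r̂ = 0 and they contribute nothing.
Each semicircle gives μ₀I/(4R): inner arc 1.93×10⁻⁵ T, outer arc 1.15×10⁻⁵ T.
The two arcs carry current in opposite angular senses, so their fields oppose: B = |1.93×10⁻⁵ − 1.15×10⁻⁵| = 7.86×10⁻⁶ T.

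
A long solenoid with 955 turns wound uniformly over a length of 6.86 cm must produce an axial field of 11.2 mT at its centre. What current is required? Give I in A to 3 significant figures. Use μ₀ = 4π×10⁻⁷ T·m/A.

I ≈ 0.640 A

Inside a long solenoid B = μ₀nI with n = 1.392×10⁴ m⁻¹, so I = B/(μ₀n).
I = 1.12×10⁻² / (4π×10⁻⁷ × 1.392×10⁴) = 0.640 A.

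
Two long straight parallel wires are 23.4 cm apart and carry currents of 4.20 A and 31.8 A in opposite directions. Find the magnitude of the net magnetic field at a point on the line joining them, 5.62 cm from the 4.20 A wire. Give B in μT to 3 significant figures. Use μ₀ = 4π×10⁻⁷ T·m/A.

Each long wire gives B = μ₀I/(2πd). Distances are d₁ = 0.0562 m and d₂ = 0.1778 m.
B₁ = 1.49×10⁻⁵ T, B₂ = 3.58×10⁻⁵ T.
Between antiparallel currents both contributions point the same way, so they add. B = B₁ + B₂ = 1.49×10⁻⁵ + 3.58×10⁻⁵ = 5.07×10⁻⁵ T.

B ≈ 50.7 μT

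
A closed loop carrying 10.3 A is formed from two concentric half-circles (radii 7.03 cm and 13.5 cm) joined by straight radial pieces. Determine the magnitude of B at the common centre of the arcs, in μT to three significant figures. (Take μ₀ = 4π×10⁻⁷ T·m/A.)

The radial connectors point toward the centre, so dl × r̂ = 0 and they contribute nothing.
Each semicircle gives μ₀I/(4R): inner arc 4.60×10⁻⁵ T, outer arc 2.40×10⁻⁵ T.
The two arcs carry current in opposite angular senses, so their fields oppose: B = |4.60×10⁻⁵ − 2.40×10⁻⁵| = 2.21×10⁻⁵ T.

B ≈ 22.1 μT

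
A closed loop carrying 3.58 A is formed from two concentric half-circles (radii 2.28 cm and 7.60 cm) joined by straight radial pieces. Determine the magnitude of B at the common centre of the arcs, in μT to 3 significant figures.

The radial connectors point toward the centre, so dl × r̂ = 0 and they contribute nothing.
Each semicircle gives μ₀I/(4R): inner arc 4.93×10⁻⁵ T, outer arc 1.48×10⁻⁵ T.
The two arcs carry current in opposite angular senses, so their fields oppose: B = |4.93×10⁻⁵ − 1.48×10⁻⁵| = 3.45×10⁻⁵ T.

B ≈ 34.5 μT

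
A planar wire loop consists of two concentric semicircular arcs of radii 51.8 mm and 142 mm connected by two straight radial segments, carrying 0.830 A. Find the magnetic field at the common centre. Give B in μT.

The radial connectors point toward the centre, so dl × r̂ = 0 and they contribute nothing.
Each semicircle gives μ₀I/(4R): inner arc 5.03×10⁻⁶ T, outer arc 1.84×10⁻⁶ T.
The two arcs carry current in opposite angular senses, so their fields oppose: B = |5.03×10⁻⁶ − 1.84×10⁻⁶| = 3.20×10⁻⁶ T.

B ≈ 3.20 μT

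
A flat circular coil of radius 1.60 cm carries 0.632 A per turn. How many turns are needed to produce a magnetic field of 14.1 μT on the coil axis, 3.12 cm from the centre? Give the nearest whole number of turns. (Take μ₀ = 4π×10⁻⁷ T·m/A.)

N = 6

For an N-turn coil, B = Nμ₀IR²/[2(R²+z²)^(3/2)]. A single turn gives B₁ = 2.36×10⁻⁶ T with R = 0.016 m, z = 0.0312 m.
N = B/B₁ = 1.41×10⁻⁵ / 2.36×10⁻⁶ = 5.98.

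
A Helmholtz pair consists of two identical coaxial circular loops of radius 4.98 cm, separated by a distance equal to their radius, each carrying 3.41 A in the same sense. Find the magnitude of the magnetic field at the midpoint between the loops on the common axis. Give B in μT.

B ≈ 61.6 μT

Each loop contributes B = μ₀IR²/[2(R²+z²)^(3/2)] on the axis, with z measured from that loop.
Loop 1 (z = 0.0249 m): B₁ = 3.08×10⁻⁵ T. Loop 2 (z = 0.0249 m): B₂ = 3.08×10⁻⁵ T.
The fields add: B = B₁ + B₂ = 6.16×10⁻⁵ T.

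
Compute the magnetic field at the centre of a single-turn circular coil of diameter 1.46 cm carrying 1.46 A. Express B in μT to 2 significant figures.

At the centre of a circular loop the Biot–Savart law gives B = μ₀I/(2R) (so R = 0.0073 m).
B = (4π×10⁻⁷ × 1.46) / (2 × 0.0073) = 1.26×10⁻⁴ T.

B ≈ 130 μT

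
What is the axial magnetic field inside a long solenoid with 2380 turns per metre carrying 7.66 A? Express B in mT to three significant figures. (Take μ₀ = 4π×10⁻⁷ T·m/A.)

B ≈ 22.9 mT

Inside a long solenoid, B = μ₀nI with n = 2380 turns/m.
B = 4π×10⁻⁷ × 2380 × 7.66 = 2.29×10⁻² T.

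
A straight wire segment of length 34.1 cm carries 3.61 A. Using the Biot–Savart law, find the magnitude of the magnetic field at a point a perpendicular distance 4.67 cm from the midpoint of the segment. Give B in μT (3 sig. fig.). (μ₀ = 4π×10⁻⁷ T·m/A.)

B ≈ 14.9 μT

For a finite straight segment, B = (μ₀I/4πd)(sinθ₁ + sinθ₂), where θ₁, θ₂ are the angles from the perpendicular to each end.
The perpendicular from the point meets the wire at its midpoint, so each end is L/2 = 0.1705 m away along the wire.
sinθ₁ = 0.1705/√(0.1705²+0.0467²) = 0.9645; sinθ₂ = 0.1705/√(0.1705²+0.0467²) = 0.9645.
B = (4π×10⁻⁷ × 3.61) / (4π × 0.0467) × (0.9645 + 0.9645) = 1.49×10⁻⁵ T.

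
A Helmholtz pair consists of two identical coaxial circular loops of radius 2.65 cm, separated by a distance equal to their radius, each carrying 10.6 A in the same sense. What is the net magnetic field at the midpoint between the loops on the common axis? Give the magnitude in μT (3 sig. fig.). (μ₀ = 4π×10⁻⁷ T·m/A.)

B ≈ 360 μT

Each loop contributes B = μ₀IR²/[2(R²+z²)^(3/2)] on the axis, with z measured from that loop.
Loop 1 (z = 0.01325 m): B₁ = 1.80×10⁻⁴ T. Loop 2 (z = 0.01325 m): B₂ = 1.80×10⁻⁴ T.
The fields add: B = B₁ + B₂ = 3.60×10⁻⁴ T.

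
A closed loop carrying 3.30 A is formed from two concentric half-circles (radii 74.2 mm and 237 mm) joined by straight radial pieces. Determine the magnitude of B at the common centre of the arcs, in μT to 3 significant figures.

The radial connectors point toward the centre, so dl × r̂ = 0 and they contribute nothing.
Each semicircle gives μ₀I/(4R): inner arc 1.40×10⁻⁵ T, outer arc 4.37×10⁻⁶ T.
The two arcs carry current in opposite angular senses, so their fields oppose: B = |1.40×10⁻⁵ − 4.37×10⁻⁶| = 9.60×10⁻⁶ T.

B ≈ 9.60 μT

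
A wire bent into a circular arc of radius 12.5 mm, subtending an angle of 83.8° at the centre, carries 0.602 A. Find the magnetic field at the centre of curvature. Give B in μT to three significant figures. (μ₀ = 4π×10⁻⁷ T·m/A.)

B ≈ 7.04 μT

The Biot–Savart field of a circular arc at its centre is B = μ₀Iφ/(4πR), with φ = 1.463 rad.
B = (4π×10⁻⁷ × 0.602 × 1.463) / (4π × 0.0125) = 7.04×10⁻⁶ T.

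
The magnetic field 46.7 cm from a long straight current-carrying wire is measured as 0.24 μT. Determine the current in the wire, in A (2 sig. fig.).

For a long straight wire B = μ₀I/(2πd), so I = 2πdB/μ₀.
I = 2π × 0.467 × 2.40×10⁻⁷ / (4π×10⁻⁷) = 0.560 A.

I ≈ 0.56 A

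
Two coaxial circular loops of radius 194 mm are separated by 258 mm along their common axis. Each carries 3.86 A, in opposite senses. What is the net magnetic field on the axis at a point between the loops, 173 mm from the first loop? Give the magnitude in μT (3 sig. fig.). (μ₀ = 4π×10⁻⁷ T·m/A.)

Each loop contributes B = μ₀IR²/[2(R²+z²)^(3/2)] on the axis, with z measured from that loop.
Loop 1 (z = 0.173 m): B₁ = 5.20×10⁻⁶ T. Loop 2 (z = 0.085 m): B₂ = 9.61×10⁻⁶ T.
The fields oppose: B = |B₁ − B₂| = 4.41×10⁻⁶ T.

B ≈ 4.41 μT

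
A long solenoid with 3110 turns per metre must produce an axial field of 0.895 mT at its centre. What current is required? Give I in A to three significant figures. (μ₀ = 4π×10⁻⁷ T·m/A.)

I ≈ 0.229 A

Inside a long solenoid B = μ₀nI with n = 3110 m⁻¹, so I = B/(μ₀n).
I = 8.95×10⁻⁴ / (4π×10⁻⁷ × 3110) = 0.229 A.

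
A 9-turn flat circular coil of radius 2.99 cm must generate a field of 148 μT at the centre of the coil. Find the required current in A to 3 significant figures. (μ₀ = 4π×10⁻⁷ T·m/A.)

For an N-turn coil, B = Nμ₀I/(2R) with R = 0.0299 m, so I = 2RB/(Nμ₀) = 2 × 0.0299 × 1.48×10⁻⁴ / (9 × 4π×10⁻⁷) = 0.783 A.

I ≈ 0.783 A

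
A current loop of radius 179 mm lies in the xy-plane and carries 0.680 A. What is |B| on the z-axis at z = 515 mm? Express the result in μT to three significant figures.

On the axis of a circular loop, B = μ₀IR² / [2(R²+z²)^(3/2)].
R² + z² = (0.179)² + (0.515)² = 0.2973 m², and (R²+z²)^(3/2) = 0.162 m³.
B = (4π×10⁻⁷ × 0.680 × 0.03204) / (2 × 0.162) = 8.45×10⁻⁸ T.

B ≈ 0.0845 μT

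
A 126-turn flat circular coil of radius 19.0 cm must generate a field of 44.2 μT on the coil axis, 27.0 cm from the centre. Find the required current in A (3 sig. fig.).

For an N-turn coil, B = Nμ₀IR²/[2(R²+z²)^(3/2)] with R = 0.19 m, z = 0.27 m, so I = 2B(R²+z²)^(3/2)/(Nμ₀R²) = 2 × 4.42×10⁻⁵ × 3.60×10⁻² / (126 × 4π×10⁻⁷ × 0.0361) = 0.557 A.

I ≈ 0.557 A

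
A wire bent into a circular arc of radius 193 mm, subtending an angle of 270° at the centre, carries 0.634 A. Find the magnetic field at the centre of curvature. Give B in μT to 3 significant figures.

The Biot–Savart field of a circular arc at its centre is B = μ₀Iφ/(4πR), with φ = 4.712 rad.
B = (4π×10⁻⁷ × 0.634 × 4.712) / (4π × 0.193) = 1.55×10⁻⁶ T.

B ≈ 1.55 μT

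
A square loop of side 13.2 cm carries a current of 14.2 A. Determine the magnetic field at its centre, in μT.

B ≈ 122 μT

Each side is a finite straight segment at perpendicular distance d = a/(2 tan(π/4)) = 0.066 m from the centre, with end-angles ±π/4.
One side contributes B₁ = (μ₀I/4πd)·2 sin(π/4) = 3.04×10⁻⁵ T.
All 4 sides add in the same direction: B = 4 × 3.04×10⁻⁵ = 1.22×10⁻⁴ T.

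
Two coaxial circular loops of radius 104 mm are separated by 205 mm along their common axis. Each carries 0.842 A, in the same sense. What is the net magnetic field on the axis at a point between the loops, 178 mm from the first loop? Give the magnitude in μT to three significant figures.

Each loop contributes B = μ₀IR²/[2(R²+z²)^(3/2)] on the axis, with z measured from that loop.
Loop 1 (z = 0.178 m): B₁ = 6.53×10⁻⁷ T. Loop 2 (z = 0.027 m): B₂ = 4.61×10⁻⁶ T.
The fields add: B = B₁ + B₂ = 5.27×10⁻⁶ T.

B ≈ 5.27 μT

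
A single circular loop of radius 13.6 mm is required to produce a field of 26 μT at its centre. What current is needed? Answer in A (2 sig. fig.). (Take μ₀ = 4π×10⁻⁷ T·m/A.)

I ≈ 0.56 A

At the centre of a circular loop B = μ₀I/(2R), so I = 2RB/μ₀.
With R = 0.0136 m, I = 2 × 0.0136 × 2.60×10⁻⁵ / (4π×10⁻⁷) = 0.563 A.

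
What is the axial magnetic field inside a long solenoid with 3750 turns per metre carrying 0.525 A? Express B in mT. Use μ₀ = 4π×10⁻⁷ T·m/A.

B ≈ 2.47 mT

Inside a long solenoid, B = μ₀nI with n = 3750 turns/m.
B = 4π×10⁻⁷ × 3750 × 0.525 = 2.47×10⁻³ T.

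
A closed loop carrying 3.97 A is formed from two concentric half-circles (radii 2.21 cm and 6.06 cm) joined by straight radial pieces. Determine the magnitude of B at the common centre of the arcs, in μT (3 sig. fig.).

B ≈ 35.9 μT

The radial connectors point toward the centre, so dl × r̂ = 0 and they contribute nothing.
Each semicircle gives μ₀I/(4R): inner arc 5.64×10⁻⁵ T, outer arc 2.06×10⁻⁵ T.
The two arcs carry current in opposite angular senses, so their fields oppose: B = |5.64×10⁻⁵ − 2.06×10⁻⁵| = 3.59×10⁻⁵ T.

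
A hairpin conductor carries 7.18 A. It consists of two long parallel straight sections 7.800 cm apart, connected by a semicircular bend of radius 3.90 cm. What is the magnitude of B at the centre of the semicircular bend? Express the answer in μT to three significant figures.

B ≈ 94.7 μT

The semicircular arc contributes B_arc = μ₀I·π/(4πR) = μ₀I/(4R) = 5.78×10⁻⁵ T.
Each semi-infinite lead is at perpendicular distance R = 0.039 m from the centre, with the perpendicular foot at its near end, so it contributes μ₀I/(4πR); both point the same way, together 3.68×10⁻⁵ T.
Arc and leads all point the same direction: B = 5.78×10⁻⁵ + 3.68×10⁻⁵ = 9.47×10⁻⁵ T.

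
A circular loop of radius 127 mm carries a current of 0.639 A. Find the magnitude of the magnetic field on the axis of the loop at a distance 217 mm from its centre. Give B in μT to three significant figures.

B ≈ 0.407 μT

On the axis of a circular loop, B = μ₀IR² / [2(R²+z²)^(3/2)].
R² + z² = (0.127)² + (0.217)² = 0.06322 m², and (R²+z²)^(3/2) = 1.59×10⁻² m³.
B = (4π×10⁻⁷ × 0.639 × 0.01613) / (2 × 1.59×10⁻²) = 4.07×10⁻⁷ T.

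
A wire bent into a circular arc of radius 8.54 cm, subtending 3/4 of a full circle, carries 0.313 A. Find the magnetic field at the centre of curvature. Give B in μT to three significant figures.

The Biot–Savart field of a circular arc at its centre is B = μ₀Iφ/(4πR), with φ = 4.712 rad.
B = (4π×10⁻⁷ × 0.313 × 4.712) / (4π × 0.0854) = 1.73×10⁻⁶ T.

B ≈ 1.73 μT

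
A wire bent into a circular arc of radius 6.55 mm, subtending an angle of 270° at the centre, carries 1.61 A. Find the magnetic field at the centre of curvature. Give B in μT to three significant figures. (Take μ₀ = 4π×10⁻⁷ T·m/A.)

The Biot–Savart field of a circular arc at its centre is B = μ₀Iφ/(4πR), with φ = 4.712 rad.
B = (4π×10⁻⁷ × 1.61 × 4.712) / (4π × 0.00655) = 1.16×10⁻⁴ T.

B ≈ 116 μT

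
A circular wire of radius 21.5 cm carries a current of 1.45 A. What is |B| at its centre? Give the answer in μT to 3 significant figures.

B ≈ 4.24 μT

At the centre of a circular loop the Biot–Savart law gives B = μ₀I/(2R).
B = (4π×10⁻⁷ × 1.45) / (2 × 0.215) = 4.24×10⁻⁶ T.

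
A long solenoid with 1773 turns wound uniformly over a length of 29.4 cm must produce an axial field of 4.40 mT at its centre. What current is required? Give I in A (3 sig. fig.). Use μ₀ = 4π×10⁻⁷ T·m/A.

I ≈ 0.581 A

Inside a long solenoid B = μ₀nI with n = 6031 m⁻¹, so I = B/(μ₀n).
I = 4.40×10⁻³ / (4π×10⁻⁷ × 6031) = 0.581 A.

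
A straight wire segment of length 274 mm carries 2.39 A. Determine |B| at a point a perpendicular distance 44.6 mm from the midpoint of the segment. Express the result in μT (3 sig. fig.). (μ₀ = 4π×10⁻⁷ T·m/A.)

B ≈ 10.2 μT

For a finite straight segment, B = (μ₀I/4πd)(sinθ₁ + sinθ₂), where θ₁, θ₂ are the angles from the perpendicular to each end.
The perpendicular from the point meets the wire at its midpoint, so each end is L/2 = 0.137 m away along the wire.
sinθ₁ = 0.137/√(0.137²+0.0446²) = 0.9509; sinθ₂ = 0.137/√(0.137²+0.0446²) = 0.9509.
B = (4π×10⁻⁷ × 2.39) / (4π × 0.0446) × (0.9509 + 0.9509) = 1.02×10⁻⁵ T.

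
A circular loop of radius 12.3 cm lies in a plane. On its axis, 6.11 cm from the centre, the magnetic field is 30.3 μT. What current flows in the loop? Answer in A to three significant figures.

On the axis of a loop, B = μ₀IR²/[2(R²+z²)^(3/2)], so I = 2B(R²+z²)^(3/2)/(μ₀R²).
R² + z² = 0.01513 + 0.003733 = 0.01886 m²; raised to 3/2 gives 2.59×10⁻³ m³.
I = 2 × 3.03×10⁻⁵ × 2.59×10⁻³ / (1.26×10⁻⁶ × 0.01513) = 8.26 A.

I ≈ 8.26 A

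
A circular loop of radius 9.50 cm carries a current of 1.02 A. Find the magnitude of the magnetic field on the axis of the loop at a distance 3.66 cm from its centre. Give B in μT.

B ≈ 5.48 μT

On the axis of a circular loop, B = μ₀IR² / [2(R²+z²)^(3/2)].
R² + z² = (0.095)² + (0.0366)² = 0.01036 m², and (R²+z²)^(3/2) = 1.06×10⁻³ m³.
B = (4π×10⁻⁷ × 1.02 × 0.009025) / (2 × 1.06×10⁻³) = 5.48×10⁻⁶ T.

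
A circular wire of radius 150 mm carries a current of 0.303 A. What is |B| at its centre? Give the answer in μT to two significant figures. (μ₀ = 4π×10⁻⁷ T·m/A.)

B ≈ 1.3 μT

At the centre of a circular loop the Biot–Savart law gives B = μ₀I/(2R).
B = (4π×10⁻⁷ × 0.303) / (2 × 0.15) = 1.27×10⁻⁶ T.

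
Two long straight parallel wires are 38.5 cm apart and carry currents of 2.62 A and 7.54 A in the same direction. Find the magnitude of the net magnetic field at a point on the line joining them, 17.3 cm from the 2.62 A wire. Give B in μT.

B ≈ 4.08 μT

Each long wire gives B = μ₀I/(2πd). Distances are d₁ = 0.173 m and d₂ = 0.212 m.
B₁ = 3.03×10⁻⁶ T, B₂ = 7.11×10⁻⁶ T.
Between parallel currents the two contributions point in opposite directions, so they subtract. B = |B₁ − B₂| = |3.03×10⁻⁶ − 7.11×10⁻⁶| = 4.08×10⁻⁶ T.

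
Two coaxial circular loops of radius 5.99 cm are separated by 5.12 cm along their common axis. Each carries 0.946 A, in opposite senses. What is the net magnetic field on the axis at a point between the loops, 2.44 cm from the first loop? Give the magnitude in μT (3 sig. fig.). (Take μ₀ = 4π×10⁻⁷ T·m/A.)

B ≈ 0.335 μT

Each loop contributes B = μ₀IR²/[2(R²+z²)^(3/2)] on the axis, with z measured from that loop.
Loop 1 (z = 0.0244 m): B₁ = 7.88×10⁻⁶ T. Loop 2 (z = 0.0268 m): B₂ = 7.55×10⁻⁶ T.
The fields oppose: B = |B₁ − B₂| = 3.35×10⁻⁷ T.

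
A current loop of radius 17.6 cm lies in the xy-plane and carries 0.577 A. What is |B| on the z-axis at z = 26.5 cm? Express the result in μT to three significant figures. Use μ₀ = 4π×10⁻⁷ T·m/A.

B ≈ 0.349 μT

On the axis of a circular loop, B = μ₀IR² / [2(R²+z²)^(3/2)].
R² + z² = (0.176)² + (0.265)² = 0.1012 m², and (R²+z²)^(3/2) = 3.22×10⁻² m³.
B = (4π×10⁻⁷ × 0.577 × 0.03098) / (2 × 3.22×10⁻²) = 3.49×10⁻⁷ T.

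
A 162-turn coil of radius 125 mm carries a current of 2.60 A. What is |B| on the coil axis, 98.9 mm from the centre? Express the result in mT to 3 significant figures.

B ≈ 1.02 mT

For an N-turn flat coil, B = Nμ₀IR²/[2(R²+z²)^(3/2)] with R = 0.125 m, z = 0.0989 m.
B = 162 × 6.30×10⁻⁶ T = 1.02×10⁻³ T.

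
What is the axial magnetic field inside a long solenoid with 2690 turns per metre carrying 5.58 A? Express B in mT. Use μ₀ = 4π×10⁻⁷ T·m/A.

Inside a long solenoid, B = μ₀nI with n = 2690 turns/m.
B = 4π×10⁻⁷ × 2690 × 5.58 = 1.89×10⁻² T.

B ≈ 18.9 mT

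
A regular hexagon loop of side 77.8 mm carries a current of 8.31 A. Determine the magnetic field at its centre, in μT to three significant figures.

Each side is a finite straight segment at perpendicular distance d = a/(2 tan(π/6)) = 0.06738 m from the centre, with end-angles ±π/6.
One side contributes B₁ = (μ₀I/4πd)·2 sin(π/6) = 1.23×10⁻⁵ T.
All 6 sides add in the same direction: B = 6 × 1.23×10⁻⁵ = 7.40×10⁻⁵ T.

B ≈ 74.0 μT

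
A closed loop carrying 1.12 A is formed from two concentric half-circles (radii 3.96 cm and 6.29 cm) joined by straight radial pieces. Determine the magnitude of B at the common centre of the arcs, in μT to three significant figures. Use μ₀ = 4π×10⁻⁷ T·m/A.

B ≈ 3.29 μT

The radial connectors point toward the centre, so dl × r̂ = 0 and they contribute nothing.
Each semicircle gives μ₀I/(4R): inner arc 8.89×10⁻⁶ T, outer arc 5.59×10⁻⁶ T.
The two arcs carry current in opposite angular senses, so their fields oppose: B = |8.89×10⁻⁶ − 5.59×10⁻⁶| = 3.29×10⁻⁶ T.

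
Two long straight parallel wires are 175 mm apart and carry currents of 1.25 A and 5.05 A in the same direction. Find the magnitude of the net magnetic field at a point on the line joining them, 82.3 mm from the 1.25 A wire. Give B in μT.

Each long wire gives B = μ₀I/(2πd). Distances are d₁ = 0.0823 m and d₂ = 0.0927 m.
B₁ = 3.04×10⁻⁶ T, B₂ = 1.09×10⁻⁵ T.
Between parallel currents the two contributions point in opposite directions, so they subtract. B = |B₁ − B₂| = |3.04×10⁻⁶ − 1.09×10⁻⁵| = 7.86×10⁻⁶ T.

B ≈ 7.86 μT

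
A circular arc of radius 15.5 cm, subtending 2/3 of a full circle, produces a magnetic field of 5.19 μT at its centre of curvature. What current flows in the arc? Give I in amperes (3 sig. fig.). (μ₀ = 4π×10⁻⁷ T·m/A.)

For a circular arc, B = μ₀Iφ/(4πR) with φ in radians; here φ = 4.189 rad.
So I = 4πRB/(μ₀φ) = 4π × 0.155 × 5.19×10⁻⁶ / (4π×10⁻⁷ × 4.189) = 1.92 A.

I ≈ 1.92 A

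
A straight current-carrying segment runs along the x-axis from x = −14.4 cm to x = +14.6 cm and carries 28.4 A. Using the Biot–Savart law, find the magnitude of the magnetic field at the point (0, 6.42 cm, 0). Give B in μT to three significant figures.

B ≈ 80.9 μT

For a finite straight segment, B = (μ₀I/4πd)(sinθ₁ + sinθ₂), where θ₁, θ₂ are the angles from the perpendicular to each end.
The perpendicular distance is d = 0.0642 m; the end-offsets along the wire are a = 0.144 m and b = 0.146 m.
sinθ₁ = 0.144/√(0.144²+0.0642²) = 0.9133; sinθ₂ = 0.146/√(0.146²+0.0642²) = 0.9154.
B = (4π×10⁻⁷ × 28.4) / (4π × 0.0642) × (0.9133 + 0.9154) = 8.09×10⁻⁵ T.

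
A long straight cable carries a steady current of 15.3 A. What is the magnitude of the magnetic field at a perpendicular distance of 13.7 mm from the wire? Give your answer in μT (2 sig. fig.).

B ≈ 220 μT

For an infinitely long straight wire, B = μ₀I/(2πd).
B = (4π×10⁻⁷ × 15.3) / (2π × 0.0137) = 2.23×10⁻⁴ T.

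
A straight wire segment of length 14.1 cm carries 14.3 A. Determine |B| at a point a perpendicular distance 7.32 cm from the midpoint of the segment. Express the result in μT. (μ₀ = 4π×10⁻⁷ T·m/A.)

For a finite straight segment, B = (μ₀I/4πd)(sinθ₁ + sinθ₂), where θ₁, θ₂ are the angles from the perpendicular to each end.
The perpendicular from the point meets the wire at its midpoint, so each end is L/2 = 0.0705 m away along the wire.
sinθ₁ = 0.0705/√(0.0705²+0.0732²) = 0.6937; sinθ₂ = 0.0705/√(0.0705²+0.0732²) = 0.6937.
B = (4π×10⁻⁷ × 14.3) / (4π × 0.0732) × (0.6937 + 0.6937) = 2.71×10⁻⁵ T.

B ≈ 27.1 μT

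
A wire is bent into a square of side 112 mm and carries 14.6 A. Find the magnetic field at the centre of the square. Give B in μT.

Each side is a finite straight segment at perpendicular distance d = a/(2 tan(π/4)) = 0.056 m from the centre, with end-angles ±π/4.
One side contributes B₁ = (μ₀I/4πd)·2 sin(π/4) = 3.69×10⁻⁵ T.
All 4 sides add in the same direction: B = 4 × 3.69×10⁻⁵ = 1.47×10⁻⁴ T.

B ≈ 147 μT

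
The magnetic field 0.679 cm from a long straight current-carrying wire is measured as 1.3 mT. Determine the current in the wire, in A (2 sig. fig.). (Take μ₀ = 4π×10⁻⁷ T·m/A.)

I ≈ 44 A

For a long straight wire B = μ₀I/(2πd), so I = 2πdB/μ₀.
I = 2π × 0.00679 × 1.30×10⁻³ / (4π×10⁻⁷) = 44.1 A.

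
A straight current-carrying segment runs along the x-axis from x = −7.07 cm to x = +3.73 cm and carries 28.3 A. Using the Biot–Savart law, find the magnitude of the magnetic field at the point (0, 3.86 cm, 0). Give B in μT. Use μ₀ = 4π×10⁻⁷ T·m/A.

For a finite straight segment, B = (μ₀I/4πd)(sinθ₁ + sinθ₂), where θ₁, θ₂ are the angles from the perpendicular to each end.
The perpendicular distance is d = 0.0386 m; the end-offsets along the wire are a = 0.0707 m and b = 0.0373 m.
sinθ₁ = 0.0707/√(0.0707²+0.0386²) = 0.8777; sinθ₂ = 0.0373/√(0.0373²+0.0386²) = 0.6949.
B = (4π×10⁻⁷ × 28.3) / (4π × 0.0386) × (0.8777 + 0.6949) = 1.15×10⁻⁴ T.

B ≈ 115 μT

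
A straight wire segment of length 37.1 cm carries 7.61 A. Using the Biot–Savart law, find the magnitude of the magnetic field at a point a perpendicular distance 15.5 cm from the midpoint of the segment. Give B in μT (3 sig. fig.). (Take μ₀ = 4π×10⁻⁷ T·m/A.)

B ≈ 7.54 μT

For a finite straight segment, B = (μ₀I/4πd)(sinθ₁ + sinθ₂), where θ₁, θ₂ are the angles from the perpendicular to each end.
The perpendicular from the point meets the wire at its midpoint, so each end is L/2 = 0.1855 m away along the wire.
sinθ₁ = 0.1855/√(0.1855²+0.155²) = 0.7674; sinθ₂ = 0.1855/√(0.1855²+0.155²) = 0.7674.
B = (4π×10⁻⁷ × 7.61) / (4π × 0.155) × (0.7674 + 0.7674) = 7.54×10⁻⁶ T.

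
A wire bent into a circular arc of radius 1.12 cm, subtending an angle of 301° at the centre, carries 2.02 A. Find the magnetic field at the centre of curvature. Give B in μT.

B ≈ 94.7 μT

The Biot–Savart field of a circular arc at its centre is B = μ₀Iφ/(4πR), with φ = 5.253 rad.
B = (4π×10⁻⁷ × 2.02 × 5.253) / (4π × 0.0112) = 9.47×10⁻⁵ T.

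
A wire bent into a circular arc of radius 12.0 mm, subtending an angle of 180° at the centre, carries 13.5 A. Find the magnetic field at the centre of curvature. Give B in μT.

The Biot–Savart field of a circular arc at its centre is B = μ₀Iφ/(4πR), with φ = 3.142 rad.
B = (4π×10⁻⁷ × 13.5 × 3.142) / (4π × 0.012) = 3.53×10⁻⁴ T.

B ≈ 353 μT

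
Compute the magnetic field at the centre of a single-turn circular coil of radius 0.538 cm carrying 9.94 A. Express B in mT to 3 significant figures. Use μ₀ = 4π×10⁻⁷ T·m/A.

At the centre of a circular loop the Biot–Savart law gives B = μ₀I/(2R).
B = (4π×10⁻⁷ × 9.94) / (2 × 0.00538) = 1.16×10⁻³ T.

B ≈ 1.16 mT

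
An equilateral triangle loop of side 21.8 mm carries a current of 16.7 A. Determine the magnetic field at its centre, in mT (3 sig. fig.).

Each side is a finite straight segment at perpendicular distance d = a/(2 tan(π/3)) = 0.006293 m from the centre, with end-angles ±π/3.
One side contributes B₁ = (μ₀I/4πd)·2 sin(π/3) = 4.60×10⁻⁴ T.
All 3 sides add in the same direction: B = 3 × 4.60×10⁻⁴ = 1.38×10⁻³ T.

B ≈ 1.38 mT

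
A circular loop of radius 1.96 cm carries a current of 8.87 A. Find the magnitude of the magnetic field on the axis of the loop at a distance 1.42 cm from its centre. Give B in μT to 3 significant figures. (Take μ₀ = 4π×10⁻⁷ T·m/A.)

On the axis of a circular loop, B = μ₀IR² / [2(R²+z²)^(3/2)].
R² + z² = (0.0196)² + (0.0142)² = 0.0005858 m², and (R²+z²)^(3/2) = 1.42×10⁻⁵ m³.
B = (4π×10⁻⁷ × 8.87 × 0.0003842) / (2 × 1.42×10⁻⁵) = 1.51×10⁻⁴ T.

B ≈ 151 μT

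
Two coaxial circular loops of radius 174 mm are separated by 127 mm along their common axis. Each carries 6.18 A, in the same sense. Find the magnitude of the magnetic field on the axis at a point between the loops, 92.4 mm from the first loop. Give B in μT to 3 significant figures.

B ≈ 36.4 μT

Each loop contributes B = μ₀IR²/[2(R²+z²)^(3/2)] on the axis, with z measured from that loop.
Loop 1 (z = 0.0924 m): B₁ = 1.54×10⁻⁵ T. Loop 2 (z = 0.0346 m): B₂ = 2.11×10⁻⁵ T.
The fields add: B = B₁ + B₂ = 3.64×10⁻⁵ T.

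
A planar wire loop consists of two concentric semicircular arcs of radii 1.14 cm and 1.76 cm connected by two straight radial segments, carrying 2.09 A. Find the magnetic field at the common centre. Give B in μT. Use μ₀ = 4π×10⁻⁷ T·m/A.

The radial connectors point toward the centre, so dl × r̂ = 0 and they contribute nothing.
Each semicircle gives μ₀I/(4R): inner arc 5.76×10⁻⁵ T, outer arc 3.73×10⁻⁵ T.
The two arcs carry current in opposite angular senses, so their fields oppose: B = |5.76×10⁻⁵ − 3.73×10⁻⁵| = 2.03×10⁻⁵ T.

B ≈ 20.3 μT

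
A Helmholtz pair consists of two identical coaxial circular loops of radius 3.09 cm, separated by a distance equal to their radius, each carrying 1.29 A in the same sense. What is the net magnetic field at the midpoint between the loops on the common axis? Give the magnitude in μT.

Each loop contributes B = μ₀IR²/[2(R²+z²)^(3/2)] on the axis, with z measured from that loop.
Loop 1 (z = 0.01545 m): B₁ = 1.88×10⁻⁵ T. Loop 2 (z = 0.01545 m): B₂ = 1.88×10⁻⁵ T.
The fields add: B = B₁ + B₂ = 3.75×10⁻⁵ T.

B ≈ 37.5 μT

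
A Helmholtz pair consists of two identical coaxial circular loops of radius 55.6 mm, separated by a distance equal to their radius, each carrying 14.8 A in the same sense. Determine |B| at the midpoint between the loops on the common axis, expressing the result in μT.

B ≈ 239 μT

Each loop contributes B = μ₀IR²/[2(R²+z²)^(3/2)] on the axis, with z measured from that loop.
Loop 1 (z = 0.0278 m): B₁ = 1.20×10⁻⁴ T. Loop 2 (z = 0.0278 m): B₂ = 1.20×10⁻⁴ T.
The fields add: B = B₁ + B₂ = 2.39×10⁻⁴ T.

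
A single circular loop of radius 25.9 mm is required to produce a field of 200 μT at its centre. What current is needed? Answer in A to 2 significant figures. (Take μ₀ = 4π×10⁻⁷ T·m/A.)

At the centre of a circular loop B = μ₀I/(2R), so I = 2RB/μ₀.
With R = 0.0259 m, I = 2 × 0.0259 × 2.00×10⁻⁴ / (4π×10⁻⁷) = 8.24 A.

I ≈ 8.2 A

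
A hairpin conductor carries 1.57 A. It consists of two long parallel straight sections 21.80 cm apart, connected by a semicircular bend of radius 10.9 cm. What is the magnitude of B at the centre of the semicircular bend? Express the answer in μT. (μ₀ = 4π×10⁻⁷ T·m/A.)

B ≈ 7.41 μT

The semicircular arc contributes B_arc = μ₀I·π/(4πR) = μ₀I/(4R) = 4.53×10⁻⁶ T.
Each semi-infinite lead is at perpendicular distance R = 0.109 m from the centre, with the perpendicular foot at its near end, so it contributes μ₀I/(4πR); both point the same way, together 2.88×10⁻⁶ T.
Arc and leads all point the same direction: B = 4.53×10⁻⁶ + 2.88×10⁻⁶ = 7.41×10⁻⁶ T.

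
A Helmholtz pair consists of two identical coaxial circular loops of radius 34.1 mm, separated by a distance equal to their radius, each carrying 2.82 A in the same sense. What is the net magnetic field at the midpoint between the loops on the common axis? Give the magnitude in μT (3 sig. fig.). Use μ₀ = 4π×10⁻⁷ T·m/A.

B ≈ 74.4 μT

Each loop contributes B = μ₀IR²/[2(R²+z²)^(3/2)] on the axis, with z measured from that loop.
Loop 1 (z = 0.01705 m): B₁ = 3.72×10⁻⁵ T. Loop 2 (z = 0.01705 m): B₂ = 3.72×10⁻⁵ T.
The fields add: B = B₁ + B₂ = 7.44×10⁻⁵ T.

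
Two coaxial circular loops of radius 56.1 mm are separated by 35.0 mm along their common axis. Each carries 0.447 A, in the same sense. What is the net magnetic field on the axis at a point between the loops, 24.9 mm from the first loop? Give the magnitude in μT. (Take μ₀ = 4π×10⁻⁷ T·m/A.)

Each loop contributes B = μ₀IR²/[2(R²+z²)^(3/2)] on the axis, with z measured from that loop.
Loop 1 (z = 0.0249 m): B₁ = 3.82×10⁻⁶ T. Loop 2 (z = 0.0101 m): B₂ = 4.77×10⁻⁶ T.
The fields add: B = B₁ + B₂ = 8.60×10⁻⁶ T.

B ≈ 8.60 μT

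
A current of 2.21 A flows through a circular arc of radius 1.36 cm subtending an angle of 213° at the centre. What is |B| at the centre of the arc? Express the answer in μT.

The Biot–Savart field of a circular arc at its centre is B = μ₀Iφ/(4πR), with φ = 3.718 rad.
B = (4π×10⁻⁷ × 2.21 × 3.718) / (4π × 0.0136) = 6.04×10⁻⁵ T.

B ≈ 60.4 μT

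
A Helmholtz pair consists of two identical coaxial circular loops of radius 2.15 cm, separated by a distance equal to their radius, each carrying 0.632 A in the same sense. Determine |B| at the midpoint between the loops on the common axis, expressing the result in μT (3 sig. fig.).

B ≈ 26.4 μT

Each loop contributes B = μ₀IR²/[2(R²+z²)^(3/2)] on the axis, with z measured from that loop.
Loop 1 (z = 0.01075 m): B₁ = 1.32×10⁻⁵ T. Loop 2 (z = 0.01075 m): B₂ = 1.32×10⁻⁵ T.
The fields add: B = B₁ + B₂ = 2.64×10⁻⁵ T.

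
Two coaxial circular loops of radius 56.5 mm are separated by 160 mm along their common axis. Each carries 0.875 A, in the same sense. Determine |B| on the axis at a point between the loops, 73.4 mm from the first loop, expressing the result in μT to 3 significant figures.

B ≈ 3.80 μT

Each loop contributes B = μ₀IR²/[2(R²+z²)^(3/2)] on the axis, with z measured from that loop.
Loop 1 (z = 0.0734 m): B₁ = 2.21×10⁻⁶ T. Loop 2 (z = 0.0866 m): B₂ = 1.59×10⁻⁶ T.
The fields add: B = B₁ + B₂ = 3.80×10⁻⁶ T.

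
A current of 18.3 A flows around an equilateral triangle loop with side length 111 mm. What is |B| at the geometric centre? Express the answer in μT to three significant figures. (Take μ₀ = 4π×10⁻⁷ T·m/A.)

B ≈ 297 μT

Each side is a finite straight segment at perpendicular distance d = a/(2 tan(π/3)) = 0.03204 m from the centre, with end-angles ±π/3.
One side contributes B₁ = (μ₀I/4πd)·2 sin(π/3) = 9.89×10⁻⁵ T.
All 3 sides add in the same direction: B = 3 × 9.89×10⁻⁵ = 2.97×10⁻⁴ T.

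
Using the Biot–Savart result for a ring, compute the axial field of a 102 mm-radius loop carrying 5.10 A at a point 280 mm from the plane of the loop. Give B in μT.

B ≈ 1.26 μT

On the axis of a circular loop, B = μ₀IR² / [2(R²+z²)^(3/2)].
R² + z² = (0.102)² + (0.28)² = 0.0888 m², and (R²+z²)^(3/2) = 2.65×10⁻² m³.
B = (4π×10⁻⁷ × 5.10 × 0.0104) / (2 × 2.65×10⁻²) = 1.26×10⁻⁶ T.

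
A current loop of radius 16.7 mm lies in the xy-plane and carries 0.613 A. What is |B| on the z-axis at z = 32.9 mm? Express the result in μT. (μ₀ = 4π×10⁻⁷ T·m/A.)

B ≈ 2.14 μT

On the axis of a circular loop, B = μ₀IR² / [2(R²+z²)^(3/2)].
R² + z² = (0.0167)² + (0.0329)² = 0.001361 m², and (R²+z²)^(3/2) = 5.02×10⁻⁵ m³.
B = (4π×10⁻⁷ × 0.613 × 0.0002789) / (2 × 5.02×10⁻⁵) = 2.14×10⁻⁶ T.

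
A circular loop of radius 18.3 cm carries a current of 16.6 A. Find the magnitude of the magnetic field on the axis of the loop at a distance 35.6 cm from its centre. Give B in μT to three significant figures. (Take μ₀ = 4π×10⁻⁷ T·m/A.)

B ≈ 5.45 μT

On the axis of a circular loop, B = μ₀IR² / [2(R²+z²)^(3/2)].
R² + z² = (0.183)² + (0.356)² = 0.1602 m², and (R²+z²)^(3/2) = 6.41×10⁻² m³.
B = (4π×10⁻⁷ × 16.6 × 0.03349) / (2 × 6.41×10⁻²) = 5.45×10⁻⁶ T.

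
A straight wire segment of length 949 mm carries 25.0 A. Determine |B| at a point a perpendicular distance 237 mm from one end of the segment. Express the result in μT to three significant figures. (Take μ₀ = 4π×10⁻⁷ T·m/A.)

B ≈ 10.2 μT

For a finite straight segment, B = (μ₀I/4πd)(sinθ₁ + sinθ₂), where θ₁, θ₂ are the angles from the perpendicular to each end.
The perpendicular foot is at one end, so the two end-offsets along the wire are 0 and L = 0.949 m.
sinθ₁ = 0/√(0²+0.237²) = 0.0000; sinθ₂ = 0.949/√(0.949²+0.237²) = 0.9702.
B = (4π×10⁻⁷ × 25.0) / (4π × 0.237) × (0.0000 + 0.9702) = 1.02×10⁻⁵ T.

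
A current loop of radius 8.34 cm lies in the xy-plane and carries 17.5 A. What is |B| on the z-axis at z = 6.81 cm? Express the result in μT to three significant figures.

On the axis of a circular loop, B = μ₀IR² / [2(R²+z²)^(3/2)].
R² + z² = (0.0834)² + (0.0681)² = 0.01159 m², and (R²+z²)^(3/2) = 1.25×10⁻³ m³.
B = (4π×10⁻⁷ × 17.5 × 0.006956) / (2 × 1.25×10⁻³) = 6.13×10⁻⁵ T.

B ≈ 61.3 μT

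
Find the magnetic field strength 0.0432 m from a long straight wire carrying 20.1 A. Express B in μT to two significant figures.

B ≈ 93 μT

For an infinitely long straight wire, B = μ₀I/(2πd).
B = (4π×10⁻⁷ × 20.1) / (2π × 0.0432) = 9.31×10⁻⁵ T.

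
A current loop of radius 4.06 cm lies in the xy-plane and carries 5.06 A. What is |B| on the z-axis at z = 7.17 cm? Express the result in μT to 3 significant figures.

B ≈ 9.37 μT

On the axis of a circular loop, B = μ₀IR² / [2(R²+z²)^(3/2)].
R² + z² = (0.0406)² + (0.0717)² = 0.006789 m², and (R²+z²)^(3/2) = 5.59×10⁻⁴ m³.
B = (4π×10⁻⁷ × 5.06 × 0.001648) / (2 × 5.59×10⁻⁴) = 9.37×10⁻⁶ T.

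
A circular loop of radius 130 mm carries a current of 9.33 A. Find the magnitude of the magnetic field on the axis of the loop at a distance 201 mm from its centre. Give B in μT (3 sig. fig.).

On the axis of a circular loop, B = μ₀IR² / [2(R²+z²)^(3/2)].
R² + z² = (0.13)² + (0.201)² = 0.0573 m², and (R²+z²)^(3/2) = 1.37×10⁻² m³.
B = (4π×10⁻⁷ × 9.33 × 0.0169) / (2 × 1.37×10⁻²) = 7.22×10⁻⁶ T.

B ≈ 7.22 μT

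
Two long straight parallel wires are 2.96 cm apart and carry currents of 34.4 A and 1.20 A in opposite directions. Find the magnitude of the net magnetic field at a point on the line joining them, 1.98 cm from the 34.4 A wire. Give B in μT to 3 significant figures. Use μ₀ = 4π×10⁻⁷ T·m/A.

B ≈ 372 μT

Each long wire gives B = μ₀I/(2πd). Distances are d₁ = 0.0198 m and d₂ = 0.0098 m.
B₁ = 3.47×10⁻⁴ T, B₂ = 2.45×10⁻⁵ T.
Between antiparallel currents both contributions point the same way, so they add. B = B₁ + B₂ = 3.47×10⁻⁴ + 2.45×10⁻⁵ = 3.72×10⁻⁴ T.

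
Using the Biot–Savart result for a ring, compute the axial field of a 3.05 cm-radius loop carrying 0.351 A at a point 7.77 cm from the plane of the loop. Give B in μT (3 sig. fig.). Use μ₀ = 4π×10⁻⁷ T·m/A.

On the axis of a circular loop, B = μ₀IR² / [2(R²+z²)^(3/2)].
R² + z² = (0.0305)² + (0.0777)² = 0.006968 m², and (R²+z²)^(3/2) = 5.82×10⁻⁴ m³.
B = (4π×10⁻⁷ × 0.351 × 0.0009302) / (2 × 5.82×10⁻⁴) = 3.53×10⁻⁷ T.

B ≈ 0.353 μT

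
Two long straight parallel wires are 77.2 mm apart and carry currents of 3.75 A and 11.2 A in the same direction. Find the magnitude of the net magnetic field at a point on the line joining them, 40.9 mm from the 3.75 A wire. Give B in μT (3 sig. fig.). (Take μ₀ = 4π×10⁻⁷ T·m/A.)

Each long wire gives B = μ₀I/(2πd). Distances are d₁ = 0.0409 m and d₂ = 0.0363 m.
B₁ = 1.83×10⁻⁵ T, B₂ = 6.17×10⁻⁵ T.
Between parallel currents the two contributions point in opposite directions, so they subtract. B = |B₁ − B₂| = |1.83×10⁻⁵ − 6.17×10⁻⁵| = 4.34×10⁻⁵ T.

B ≈ 43.4 μT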